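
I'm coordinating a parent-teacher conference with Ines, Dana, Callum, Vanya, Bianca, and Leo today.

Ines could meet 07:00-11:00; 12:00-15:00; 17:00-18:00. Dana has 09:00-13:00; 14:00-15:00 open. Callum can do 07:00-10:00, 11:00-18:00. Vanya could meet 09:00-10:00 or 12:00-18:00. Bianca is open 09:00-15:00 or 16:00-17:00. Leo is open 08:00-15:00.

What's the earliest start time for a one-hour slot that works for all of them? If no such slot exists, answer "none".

09:00

Ines ∩ Dana: 09:00-11:00, 12:00-13:00, 14:00-15:00.
Ines ∩ Dana ∩ Callum: 09:00-10:00, 12:00-13:00, 14:00-15:00.
Ines ∩ Dana ∩ Callum ∩ Vanya: 09:00-10:00, 12:00-13:00, 14:00-15:00.
Ines ∩ Dana ∩ Callum ∩ Vanya ∩ Bianca: 09:00-10:00, 12:00-13:00, 14:00-15:00.
Ines ∩ Dana ∩ Callum ∩ Vanya ∩ Bianca ∩ Leo: 09:00-10:00, 12:00-13:00, 14:00-15:00.
The first common window of at least 60 minutes is 09:00-10:00, so the earliest start is 09:00.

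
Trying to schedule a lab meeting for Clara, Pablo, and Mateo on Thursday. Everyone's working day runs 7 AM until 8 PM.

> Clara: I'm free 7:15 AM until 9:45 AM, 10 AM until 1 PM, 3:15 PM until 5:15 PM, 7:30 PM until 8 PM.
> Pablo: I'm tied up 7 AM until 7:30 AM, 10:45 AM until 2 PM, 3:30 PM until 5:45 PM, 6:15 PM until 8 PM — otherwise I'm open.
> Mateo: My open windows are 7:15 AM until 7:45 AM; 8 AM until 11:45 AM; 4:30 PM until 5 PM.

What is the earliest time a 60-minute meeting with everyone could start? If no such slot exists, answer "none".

Clara free: 07:15-09:45, 10:00-13:00, 15:15-17:15, 19:30-20:00.
Pablo free: 07:30-10:45, 14:00-15:30, 17:45-18:15 (invert busy blocks within the working day).
Mateo free: 07:15-07:45, 08:00-11:45, 16:30-17:00.
Clara ∩ Pablo: 07:30-09:45, 10:00-10:45, 15:15-15:30.
Clara ∩ Pablo ∩ Mateo: 07:30-07:45, 08:00-09:45, 10:00-10:45.
Those are the intersection windows.
The first common window of at least 60 minutes is 08:00-09:45, so the earliest start is 08:00.

08:00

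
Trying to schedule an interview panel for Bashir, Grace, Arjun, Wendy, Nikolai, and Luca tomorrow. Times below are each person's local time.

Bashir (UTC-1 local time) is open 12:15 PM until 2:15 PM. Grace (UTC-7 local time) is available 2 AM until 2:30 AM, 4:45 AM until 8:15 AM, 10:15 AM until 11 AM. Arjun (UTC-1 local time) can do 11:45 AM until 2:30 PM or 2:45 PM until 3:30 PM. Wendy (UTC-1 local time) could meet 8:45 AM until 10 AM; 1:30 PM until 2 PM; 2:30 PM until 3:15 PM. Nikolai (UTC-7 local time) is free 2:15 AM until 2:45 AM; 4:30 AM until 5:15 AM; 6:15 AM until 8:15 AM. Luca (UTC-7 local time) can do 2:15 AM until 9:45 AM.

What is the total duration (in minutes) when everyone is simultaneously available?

30

Bashir in UTC: 13:15-15:15 (add 1h to convert from UTC-1).
Grace in UTC: 09:00-09:30, 11:45-15:15, 17:15-18:00 (add 7h to convert from UTC-7).
Arjun in UTC: 12:45-15:30, 15:45-16:30 (add 1h to convert from UTC-1).
Wendy in UTC: 09:45-11:00, 14:30-15:00, 15:30-16:15 (add 1h to convert from UTC-1).
Nikolai in UTC: 09:15-09:45, 11:30-12:15, 13:15-15:15 (add 7h to convert from UTC-7).
Luca in UTC: 09:15-16:45 (add 7h to convert from UTC-7).
Bashir ∩ Grace: 13:15-15:15.
Bashir ∩ Grace ∩ Arjun: 13:15-15:15.
Bashir ∩ Grace ∩ Arjun ∩ Wendy: 14:30-15:00.
Bashir ∩ Grace ∩ Arjun ∩ Wendy ∩ Nikolai: 14:30-15:00.
Bashir ∩ Grace ∩ Arjun ∩ Wendy ∩ Nikolai ∩ Luca: 14:30-15:00.
That's a single block of 30 minutes.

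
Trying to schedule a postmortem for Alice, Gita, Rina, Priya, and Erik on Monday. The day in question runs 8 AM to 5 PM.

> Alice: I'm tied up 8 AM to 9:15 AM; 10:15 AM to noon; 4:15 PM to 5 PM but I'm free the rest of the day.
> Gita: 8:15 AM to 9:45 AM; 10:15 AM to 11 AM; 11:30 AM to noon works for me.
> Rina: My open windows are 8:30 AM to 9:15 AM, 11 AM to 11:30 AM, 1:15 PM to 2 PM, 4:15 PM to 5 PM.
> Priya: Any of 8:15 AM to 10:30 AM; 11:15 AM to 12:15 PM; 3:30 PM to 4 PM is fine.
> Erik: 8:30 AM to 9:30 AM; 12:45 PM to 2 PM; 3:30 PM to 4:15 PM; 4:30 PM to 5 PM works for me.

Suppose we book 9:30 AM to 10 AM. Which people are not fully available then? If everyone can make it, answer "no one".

Alice free: 09:15-10:15, 12:00-16:15 (invert busy blocks within the working day).
Gita free: 08:15-09:45, 10:15-11:00, 11:30-12:00.
Rina free: 08:30-09:15, 11:00-11:30, 13:15-14:00, 16:15-17:00.
Priya free: 08:15-10:30, 11:15-12:15, 15:30-16:00.
Erik free: 08:30-09:30, 12:45-14:00, 15:30-16:15, 16:30-17:00.
Alice: free for 09:30-10:00. Gita: not fully free for 09:30-10:00. Rina: not fully free for 09:30-10:00. Priya: free for 09:30-10:00. Erik: not fully free for 09:30-10:00.

Erik, Gita, Rina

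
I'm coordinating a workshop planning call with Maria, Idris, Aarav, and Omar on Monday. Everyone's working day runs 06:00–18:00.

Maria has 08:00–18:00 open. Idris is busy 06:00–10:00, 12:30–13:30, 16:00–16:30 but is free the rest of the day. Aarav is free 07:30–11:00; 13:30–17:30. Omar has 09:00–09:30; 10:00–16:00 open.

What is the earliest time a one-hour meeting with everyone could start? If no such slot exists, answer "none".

Maria free: 08:00-18:00.
Idris free: 10:00-12:30, 13:30-16:00, 16:30-18:00 (invert busy blocks within the working day).
Aarav free: 07:30-11:00, 13:30-17:30.
Omar free: 09:00-09:30, 10:00-16:00.
Maria ∩ Idris: 10:00-12:30, 13:30-16:00, 16:30-18:00.
Maria ∩ Idris ∩ Aarav: 10:00-11:00, 13:30-16:00, 16:30-17:30.
Maria ∩ Idris ∩ Aarav ∩ Omar: 10:00-11:00, 13:30-16:00.
The first common window of at least 60 minutes is 10:00-11:00, so the earliest start is 10:00.

10:00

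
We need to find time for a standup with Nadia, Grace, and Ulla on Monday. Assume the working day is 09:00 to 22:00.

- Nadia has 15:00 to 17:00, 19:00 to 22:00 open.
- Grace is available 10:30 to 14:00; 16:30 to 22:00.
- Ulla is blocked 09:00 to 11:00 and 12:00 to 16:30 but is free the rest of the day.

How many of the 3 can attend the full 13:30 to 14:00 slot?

Nadia free: 15:00-17:00, 19:00-22:00.
Grace free: 10:30-14:00, 16:30-22:00.
Ulla free: 11:00-12:00, 16:30-22:00 (invert busy blocks within the working day).
Grace can make the full 13:30-14:00 slot — that's 1.

1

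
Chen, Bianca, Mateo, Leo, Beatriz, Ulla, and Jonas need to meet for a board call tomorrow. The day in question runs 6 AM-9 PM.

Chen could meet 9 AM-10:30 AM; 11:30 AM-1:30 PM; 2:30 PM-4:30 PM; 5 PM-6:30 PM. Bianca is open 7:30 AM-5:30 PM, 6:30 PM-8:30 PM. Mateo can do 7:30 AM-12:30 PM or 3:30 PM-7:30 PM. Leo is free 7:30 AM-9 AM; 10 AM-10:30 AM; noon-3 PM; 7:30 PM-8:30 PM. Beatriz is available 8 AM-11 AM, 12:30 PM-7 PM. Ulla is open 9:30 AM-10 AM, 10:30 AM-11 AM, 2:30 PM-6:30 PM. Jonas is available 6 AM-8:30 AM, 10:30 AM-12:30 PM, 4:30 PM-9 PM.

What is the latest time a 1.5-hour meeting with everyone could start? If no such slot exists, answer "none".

none

Chen ∩ Bianca: 09:00-10:30, 11:30-13:30, 14:30-16:30, 17:00-17:30.
Chen ∩ Bianca ∩ Mateo: 09:00-10:30, 11:30-12:30, 15:30-16:30, 17:00-17:30.
Chen ∩ Bianca ∩ Mateo ∩ Leo: 10:00-10:30, 12:00-12:30.
Chen ∩ Bianca ∩ Mateo ∩ Leo ∩ Beatriz: 10:00-10:30.
Chen ∩ Bianca ∩ Mateo ∩ Leo ∩ Beatriz ∩ Ulla: ∅.
Chen ∩ Bianca ∩ Mateo ∩ Leo ∩ Beatriz ∩ Ulla ∩ Jonas: ∅.
There is no time when everyone is free.
No common window is at least 90 minutes long.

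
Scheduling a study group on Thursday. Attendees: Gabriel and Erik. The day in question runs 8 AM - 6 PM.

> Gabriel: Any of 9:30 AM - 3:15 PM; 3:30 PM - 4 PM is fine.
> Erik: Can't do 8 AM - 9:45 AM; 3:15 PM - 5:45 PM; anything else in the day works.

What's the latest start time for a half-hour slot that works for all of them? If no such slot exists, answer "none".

Gabriel free: 09:30-15:15, 15:30-16:00.
Erik free: 09:45-15:15, 17:45-18:00 (invert busy blocks within the working day).
Gabriel ∩ Erik: 09:45-15:15.
The last common window of at least 30 minutes is 09:45-15:15; a 30-minute meeting can start as late as 14:45 and still end by 15:15.

14:45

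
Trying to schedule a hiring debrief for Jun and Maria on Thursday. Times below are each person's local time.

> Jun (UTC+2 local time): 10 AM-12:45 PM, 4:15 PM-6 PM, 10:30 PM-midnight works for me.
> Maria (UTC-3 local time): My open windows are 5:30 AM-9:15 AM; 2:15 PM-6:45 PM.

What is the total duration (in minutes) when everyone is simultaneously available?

Jun in UTC: 08:00-10:45, 14:15-16:00, 20:30-22:00 (subtract 2h to convert from UTC+2).
Maria in UTC: 08:30-12:15, 17:15-21:45 (add 3h to convert from UTC-3).
Jun ∩ Maria: 08:30-10:45, 20:30-21:45.
Summing the common windows: 135 + 75 = 210 minutes.

210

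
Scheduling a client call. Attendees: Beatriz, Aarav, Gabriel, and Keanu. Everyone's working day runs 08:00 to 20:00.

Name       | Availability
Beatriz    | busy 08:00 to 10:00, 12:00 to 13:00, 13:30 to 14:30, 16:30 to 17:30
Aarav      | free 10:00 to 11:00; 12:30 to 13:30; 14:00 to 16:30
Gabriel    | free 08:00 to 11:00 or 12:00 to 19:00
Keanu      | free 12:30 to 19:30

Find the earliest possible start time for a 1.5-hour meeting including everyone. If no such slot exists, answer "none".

14:30

Beatriz free: 10:00-12:00, 13:00-13:30, 14:30-16:30, 17:30-20:00 (invert busy blocks within the working day).
Aarav free: 10:00-11:00, 12:30-13:30, 14:00-16:30.
Gabriel free: 08:00-11:00, 12:00-19:00.
Keanu free: 12:30-19:30.
Beatriz ∩ Aarav: 10:00-11:00, 13:00-13:30, 14:30-16:30.
Beatriz ∩ Aarav ∩ Gabriel: 10:00-11:00, 13:00-13:30, 14:30-16:30.
Beatriz ∩ Aarav ∩ Gabriel ∩ Keanu: 13:00-13:30, 14:30-16:30.
The first common window of at least 90 minutes is 14:30-16:30, so the earliest start is 14:30.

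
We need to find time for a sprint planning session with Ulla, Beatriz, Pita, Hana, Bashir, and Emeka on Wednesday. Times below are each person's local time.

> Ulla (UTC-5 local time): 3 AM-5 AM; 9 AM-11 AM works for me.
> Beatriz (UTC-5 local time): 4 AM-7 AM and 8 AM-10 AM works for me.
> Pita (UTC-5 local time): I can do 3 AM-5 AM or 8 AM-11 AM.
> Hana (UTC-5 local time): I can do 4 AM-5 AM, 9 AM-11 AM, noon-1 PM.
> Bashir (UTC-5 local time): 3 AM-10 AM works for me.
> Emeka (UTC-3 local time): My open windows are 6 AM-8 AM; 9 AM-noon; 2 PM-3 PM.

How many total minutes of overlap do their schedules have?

Ulla in UTC: 08:00-10:00, 14:00-16:00 (add 5h to convert from UTC-5).
Beatriz in UTC: 09:00-12:00, 13:00-15:00 (add 5h to convert from UTC-5).
Pita in UTC: 08:00-10:00, 13:00-16:00 (add 5h to convert from UTC-5).
Hana in UTC: 09:00-10:00, 14:00-16:00, 17:00-18:00 (add 5h to convert from UTC-5).
Bashir in UTC: 08:00-15:00 (add 5h to convert from UTC-5).
Emeka in UTC: 09:00-11:00, 12:00-15:00, 17:00-18:00 (add 3h to convert from UTC-3).
Ulla ∩ Beatriz: 09:00-10:00, 14:00-15:00.
Ulla ∩ Beatriz ∩ Pita: 09:00-10:00, 14:00-15:00.
Ulla ∩ Beatriz ∩ Pita ∩ Hana: 09:00-10:00, 14:00-15:00.
Ulla ∩ Beatriz ∩ Pita ∩ Hana ∩ Bashir: 09:00-10:00, 14:00-15:00.
Ulla ∩ Beatriz ∩ Pita ∩ Hana ∩ Bashir ∩ Emeka: 09:00-10:00, 14:00-15:00.
So the common availability across everyone is 09:00-10:00, 14:00-15:00.
Summing the common windows: 60 + 60 = 120 minutes.

120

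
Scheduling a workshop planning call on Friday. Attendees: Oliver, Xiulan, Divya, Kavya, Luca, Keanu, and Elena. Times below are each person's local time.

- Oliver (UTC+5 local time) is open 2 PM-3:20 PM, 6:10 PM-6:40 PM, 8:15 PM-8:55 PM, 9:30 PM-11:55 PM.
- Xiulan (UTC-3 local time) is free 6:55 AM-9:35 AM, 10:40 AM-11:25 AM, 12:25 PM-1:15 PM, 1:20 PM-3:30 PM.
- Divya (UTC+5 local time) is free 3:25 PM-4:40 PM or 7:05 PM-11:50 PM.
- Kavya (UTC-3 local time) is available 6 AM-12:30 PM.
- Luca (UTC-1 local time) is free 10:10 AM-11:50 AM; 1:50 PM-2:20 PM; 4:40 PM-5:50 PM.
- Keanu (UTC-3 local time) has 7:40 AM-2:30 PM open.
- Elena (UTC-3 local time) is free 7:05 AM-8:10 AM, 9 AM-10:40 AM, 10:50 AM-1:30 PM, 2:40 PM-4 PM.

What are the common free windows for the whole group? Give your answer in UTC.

Oliver in UTC: 09:00-10:20, 13:10-13:40, 15:15-15:55, 16:30-18:55 (subtract 5h to convert from UTC+5).
Xiulan in UTC: 09:55-12:35, 13:40-14:25, 15:25-16:15, 16:20-18:30 (add 3h to convert from UTC-3).
Divya in UTC: 10:25-11:40, 14:05-18:50 (subtract 5h to convert from UTC+5).
Kavya in UTC: 09:00-15:30 (add 3h to convert from UTC-3).
Luca in UTC: 11:10-12:50, 14:50-15:20, 17:40-18:50 (add 1h to convert from UTC-1).
Keanu in UTC: 10:40-17:30 (add 3h to convert from UTC-3).
Elena in UTC: 10:05-11:10, 12:00-13:40, 13:50-16:30, 17:40-19:00 (add 3h to convert from UTC-3).
Oliver ∩ Xiulan: 09:55-10:20, 15:25-15:55, 16:30-18:30.
Oliver ∩ Xiulan ∩ Divya: 15:25-15:55, 16:30-18:30.
Oliver ∩ Xiulan ∩ Divya ∩ Kavya: 15:25-15:30.
Oliver ∩ Xiulan ∩ Divya ∩ Kavya ∩ Luca: ∅.
Oliver ∩ Xiulan ∩ Divya ∩ Kavya ∩ Luca ∩ Keanu: ∅.
Oliver ∩ Xiulan ∩ Divya ∩ Kavya ∩ Luca ∩ Keanu ∩ Elena: ∅.
There is no time when everyone is free.

none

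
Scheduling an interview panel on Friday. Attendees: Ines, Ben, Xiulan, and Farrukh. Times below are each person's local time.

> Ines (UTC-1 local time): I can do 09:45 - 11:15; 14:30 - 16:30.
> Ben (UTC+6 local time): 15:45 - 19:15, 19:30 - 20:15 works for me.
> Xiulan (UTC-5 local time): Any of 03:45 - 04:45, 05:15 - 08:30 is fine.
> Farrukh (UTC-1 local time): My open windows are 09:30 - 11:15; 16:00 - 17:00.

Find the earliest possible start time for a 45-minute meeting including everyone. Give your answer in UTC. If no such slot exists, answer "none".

10:45

Ines in UTC: 10:45-12:15, 15:30-17:30 (add 1h to convert from UTC-1).
Ben in UTC: 09:45-13:15, 13:30-14:15 (subtract 6h to convert from UTC+6).
Xiulan in UTC: 08:45-09:45, 10:15-13:30 (add 5h to convert from UTC-5).
Farrukh in UTC: 10:30-12:15, 17:00-18:00 (add 1h to convert from UTC-1).
Ines ∩ Ben: 10:45-12:15.
Ines ∩ Ben ∩ Xiulan: 10:45-12:15.
Ines ∩ Ben ∩ Xiulan ∩ Farrukh: 10:45-12:15.
So the common availability across everyone is 10:45-12:15.
The first common window of at least 45 minutes is 10:45-12:15, so the earliest start is 10:45.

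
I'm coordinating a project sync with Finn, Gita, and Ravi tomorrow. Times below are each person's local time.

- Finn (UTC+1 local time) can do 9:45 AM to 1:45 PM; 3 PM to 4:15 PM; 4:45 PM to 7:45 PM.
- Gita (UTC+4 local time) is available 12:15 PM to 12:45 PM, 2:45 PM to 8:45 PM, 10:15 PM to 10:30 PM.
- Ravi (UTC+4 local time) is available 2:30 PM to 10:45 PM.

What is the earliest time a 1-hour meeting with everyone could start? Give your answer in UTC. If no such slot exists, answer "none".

10:45

Finn in UTC: 08:45-12:45, 14:00-15:15, 15:45-18:45 (subtract 1h to convert from UTC+1).
Gita in UTC: 08:15-08:45, 10:45-16:45, 18:15-18:30 (subtract 4h to convert from UTC+4).
Ravi in UTC: 10:30-18:45 (subtract 4h to convert from UTC+4).
Finn ∩ Gita: 10:45-12:45, 14:00-15:15, 15:45-16:45, 18:15-18:30.
Finn ∩ Gita ∩ Ravi: 10:45-12:45, 14:00-15:15, 15:45-16:45, 18:15-18:30.
Those are the intersection windows.
The first common window of at least 60 minutes is 10:45-12:45, so the earliest start is 10:45.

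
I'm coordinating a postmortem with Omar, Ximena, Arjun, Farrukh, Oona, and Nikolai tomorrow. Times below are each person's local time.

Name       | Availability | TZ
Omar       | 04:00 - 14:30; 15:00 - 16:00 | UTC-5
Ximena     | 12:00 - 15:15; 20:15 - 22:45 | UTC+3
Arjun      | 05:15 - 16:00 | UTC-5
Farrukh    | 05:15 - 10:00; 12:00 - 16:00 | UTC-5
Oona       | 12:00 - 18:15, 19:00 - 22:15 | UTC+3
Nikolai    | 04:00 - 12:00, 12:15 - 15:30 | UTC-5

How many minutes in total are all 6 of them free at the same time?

Omar in UTC: 09:00-19:30, 20:00-21:00 (add 5h to convert from UTC-5).
Ximena in UTC: 09:00-12:15, 17:15-19:45 (subtract 3h to convert from UTC+3).
Arjun in UTC: 10:15-21:00 (add 5h to convert from UTC-5).
Farrukh in UTC: 10:15-15:00, 17:00-21:00 (add 5h to convert from UTC-5).
Oona in UTC: 09:00-15:15, 16:00-19:15 (subtract 3h to convert from UTC+3).
Nikolai in UTC: 09:00-17:00, 17:15-20:30 (add 5h to convert from UTC-5).
Omar ∩ Ximena: 09:00-12:15, 17:15-19:30.
Omar ∩ Ximena ∩ Arjun: 10:15-12:15, 17:15-19:30.
Omar ∩ Ximena ∩ Arjun ∩ Farrukh: 10:15-12:15, 17:15-19:30.
Omar ∩ Ximena ∩ Arjun ∩ Farrukh ∩ Oona: 10:15-12:15, 17:15-19:15.
Omar ∩ Ximena ∩ Arjun ∩ Farrukh ∩ Oona ∩ Nikolai: 10:15-12:15, 17:15-19:15.
Summing the common windows: 120 + 120 = 240 minutes.

240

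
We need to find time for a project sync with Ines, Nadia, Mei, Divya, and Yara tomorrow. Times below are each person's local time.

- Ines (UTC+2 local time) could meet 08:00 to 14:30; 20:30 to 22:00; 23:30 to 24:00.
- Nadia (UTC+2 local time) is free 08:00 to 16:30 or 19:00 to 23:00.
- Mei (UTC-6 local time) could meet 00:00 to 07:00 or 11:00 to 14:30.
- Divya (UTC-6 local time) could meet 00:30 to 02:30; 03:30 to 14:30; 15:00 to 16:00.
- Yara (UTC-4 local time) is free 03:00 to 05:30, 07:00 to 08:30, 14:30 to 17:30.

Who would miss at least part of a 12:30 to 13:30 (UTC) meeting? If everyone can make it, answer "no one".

Ines, Mei, Yara

Ines in UTC: 06:00-12:30, 18:30-20:00, 21:30-22:00 (subtract 2h to convert from UTC+2).
Nadia in UTC: 06:00-14:30, 17:00-21:00 (subtract 2h to convert from UTC+2).
Mei in UTC: 06:00-13:00, 17:00-20:30 (add 6h to convert from UTC-6).
Divya in UTC: 06:30-08:30, 09:30-20:30, 21:00-22:00 (add 6h to convert from UTC-6).
Yara in UTC: 07:00-09:30, 11:00-12:30, 18:30-21:30 (add 4h to convert from UTC-4).
Ines: not fully free for 12:30-13:30. Nadia: free for 12:30-13:30. Mei: not fully free for 12:30-13:30. Divya: free for 12:30-13:30. Yara: not fully free for 12:30-13:30.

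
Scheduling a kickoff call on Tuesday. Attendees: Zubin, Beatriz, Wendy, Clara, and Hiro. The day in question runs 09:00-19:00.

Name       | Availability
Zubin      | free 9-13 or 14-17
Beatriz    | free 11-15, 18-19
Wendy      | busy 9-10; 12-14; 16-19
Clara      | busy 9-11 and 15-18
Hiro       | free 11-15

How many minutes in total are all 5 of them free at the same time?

120

Zubin free: 09:00-13:00, 14:00-17:00.
Beatriz free: 11:00-15:00, 18:00-19:00.
Wendy free: 10:00-12:00, 14:00-16:00 (invert busy blocks within the working day).
Clara free: 11:00-15:00, 18:00-19:00 (invert busy blocks within the working day).
Hiro free: 11:00-15:00.
Zubin ∩ Beatriz: 11:00-13:00, 14:00-15:00.
Zubin ∩ Beatriz ∩ Wendy: 11:00-12:00, 14:00-15:00.
Zubin ∩ Beatriz ∩ Wendy ∩ Clara: 11:00-12:00, 14:00-15:00.
Zubin ∩ Beatriz ∩ Wendy ∩ Clara ∩ Hiro: 11:00-12:00, 14:00-15:00.
Summing the common windows: 60 + 60 = 120 minutes.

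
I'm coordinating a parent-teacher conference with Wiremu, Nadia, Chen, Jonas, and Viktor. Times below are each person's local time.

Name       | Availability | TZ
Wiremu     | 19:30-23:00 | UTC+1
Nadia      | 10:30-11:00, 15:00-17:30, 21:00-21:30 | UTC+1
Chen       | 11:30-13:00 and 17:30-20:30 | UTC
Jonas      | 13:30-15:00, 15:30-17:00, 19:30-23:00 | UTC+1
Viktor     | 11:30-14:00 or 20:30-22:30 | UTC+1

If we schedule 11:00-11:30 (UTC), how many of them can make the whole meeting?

Wiremu in UTC: 18:30-22:00 (subtract 1h to convert from UTC+1).
Nadia in UTC: 09:30-10:00, 14:00-16:30, 20:00-20:30 (subtract 1h to convert from UTC+1).
Chen in UTC: 11:30-13:00, 17:30-20:30.
Jonas in UTC: 12:30-14:00, 14:30-16:00, 18:30-22:00 (subtract 1h to convert from UTC+1).
Viktor in UTC: 10:30-13:00, 19:30-21:30 (subtract 1h to convert from UTC+1).
Viktor can make the full 11:00-11:30 slot — that's 1.

1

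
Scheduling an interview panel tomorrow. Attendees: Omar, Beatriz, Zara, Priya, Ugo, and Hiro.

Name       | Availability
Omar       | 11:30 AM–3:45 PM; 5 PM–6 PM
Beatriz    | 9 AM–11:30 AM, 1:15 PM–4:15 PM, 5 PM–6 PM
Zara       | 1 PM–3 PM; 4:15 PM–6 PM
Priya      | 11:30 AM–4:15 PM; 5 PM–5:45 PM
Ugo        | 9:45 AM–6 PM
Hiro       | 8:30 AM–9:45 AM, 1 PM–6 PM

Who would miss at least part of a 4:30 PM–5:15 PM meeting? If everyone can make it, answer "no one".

Beatriz, Omar, Priya

Omar: not fully free for 16:30-17:15. Beatriz: not fully free for 16:30-17:15. Zara: free for 16:30-17:15. Priya: not fully free for 16:30-17:15. Ugo: free for 16:30-17:15. Hiro: free for 16:30-17:15.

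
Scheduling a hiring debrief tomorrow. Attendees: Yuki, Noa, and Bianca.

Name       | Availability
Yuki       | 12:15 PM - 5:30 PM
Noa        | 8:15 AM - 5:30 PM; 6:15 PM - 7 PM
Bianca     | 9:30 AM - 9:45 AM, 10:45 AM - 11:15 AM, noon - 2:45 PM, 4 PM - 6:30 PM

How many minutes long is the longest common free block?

Yuki ∩ Noa: 12:15-17:30.
Yuki ∩ Noa ∩ Bianca: 12:15-14:45, 16:00-17:30.
The longest is 12:15-14:45 at 150 minutes.

150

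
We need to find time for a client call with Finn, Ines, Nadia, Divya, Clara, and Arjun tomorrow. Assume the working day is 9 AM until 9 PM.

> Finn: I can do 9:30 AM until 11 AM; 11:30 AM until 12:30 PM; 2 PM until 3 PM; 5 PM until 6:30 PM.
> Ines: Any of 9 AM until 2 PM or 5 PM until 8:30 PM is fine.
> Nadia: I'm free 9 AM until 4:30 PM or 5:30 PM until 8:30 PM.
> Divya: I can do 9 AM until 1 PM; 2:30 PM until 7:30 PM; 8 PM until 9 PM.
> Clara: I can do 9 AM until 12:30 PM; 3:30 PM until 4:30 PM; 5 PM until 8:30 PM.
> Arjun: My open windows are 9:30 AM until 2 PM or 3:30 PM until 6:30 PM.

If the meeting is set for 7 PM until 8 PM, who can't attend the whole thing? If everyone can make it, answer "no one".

Arjun, Divya, Finn

Finn: not fully free for 19:00-20:00. Ines: free for 19:00-20:00. Nadia: free for 19:00-20:00. Divya: not fully free for 19:00-20:00. Clara: free for 19:00-20:00. Arjun: not fully free for 19:00-20:00.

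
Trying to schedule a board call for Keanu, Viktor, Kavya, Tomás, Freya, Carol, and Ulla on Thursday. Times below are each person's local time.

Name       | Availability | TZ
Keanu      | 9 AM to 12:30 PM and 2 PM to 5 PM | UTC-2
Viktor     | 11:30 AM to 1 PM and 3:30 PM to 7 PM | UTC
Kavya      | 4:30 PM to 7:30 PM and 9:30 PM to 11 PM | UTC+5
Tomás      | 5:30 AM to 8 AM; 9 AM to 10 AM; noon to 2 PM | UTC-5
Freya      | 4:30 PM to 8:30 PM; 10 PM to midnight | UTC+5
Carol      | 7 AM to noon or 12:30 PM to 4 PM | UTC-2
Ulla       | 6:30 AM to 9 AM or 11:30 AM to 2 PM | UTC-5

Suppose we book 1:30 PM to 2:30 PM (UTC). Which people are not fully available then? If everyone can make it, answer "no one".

Carol, Tomás, Ulla, Viktor

Keanu in UTC: 11:00-14:30, 16:00-19:00 (add 2h to convert from UTC-2).
Viktor in UTC: 11:30-13:00, 15:30-19:00.
Kavya in UTC: 11:30-14:30, 16:30-18:00 (subtract 5h to convert from UTC+5).
Tomás in UTC: 10:30-13:00, 14:00-15:00, 17:00-19:00 (add 5h to convert from UTC-5).
Freya in UTC: 11:30-15:30, 17:00-19:00 (subtract 5h to convert from UTC+5).
Carol in UTC: 09:00-14:00, 14:30-18:00 (add 2h to convert from UTC-2).
Ulla in UTC: 11:30-14:00, 16:30-19:00 (add 5h to convert from UTC-5).
Keanu: free for 13:30-14:30. Viktor: not fully free for 13:30-14:30. Kavya: free for 13:30-14:30. Tomás: not fully free for 13:30-14:30. Freya: free for 13:30-14:30. Carol: not fully free for 13:30-14:30. Ulla: not fully free for 13:30-14:30.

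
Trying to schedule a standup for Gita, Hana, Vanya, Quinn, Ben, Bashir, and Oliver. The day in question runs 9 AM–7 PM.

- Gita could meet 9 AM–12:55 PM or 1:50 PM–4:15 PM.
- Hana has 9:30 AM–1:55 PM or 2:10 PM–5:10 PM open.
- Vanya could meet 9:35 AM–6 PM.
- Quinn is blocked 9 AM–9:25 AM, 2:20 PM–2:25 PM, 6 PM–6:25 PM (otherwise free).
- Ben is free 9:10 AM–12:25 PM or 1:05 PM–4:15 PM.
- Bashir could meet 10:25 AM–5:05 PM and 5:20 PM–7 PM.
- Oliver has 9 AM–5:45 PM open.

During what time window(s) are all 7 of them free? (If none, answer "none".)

10:25-12:25, 13:50-13:55, 14:10-14:20, 14:25-16:15

Gita free: 09:00-12:55, 13:50-16:15.
Hana free: 09:30-13:55, 14:10-17:10.
Vanya free: 09:35-18:00.
Quinn free: 09:25-14:20, 14:25-18:00, 18:25-19:00 (invert busy blocks within the working day).
Ben free: 09:10-12:25, 13:05-16:15.
Bashir free: 10:25-17:05, 17:20-19:00.
Oliver free: 09:00-17:45.
Gita ∩ Hana: 09:30-12:55, 13:50-13:55, 14:10-16:15.
Gita ∩ Hana ∩ Vanya: 09:35-12:55, 13:50-13:55, 14:10-16:15.
Gita ∩ Hana ∩ Vanya ∩ Quinn: 09:35-12:55, 13:50-13:55, 14:10-14:20, 14:25-16:15.
Gita ∩ Hana ∩ Vanya ∩ Quinn ∩ Ben: 09:35-12:25, 13:50-13:55, 14:10-14:20, 14:25-16:15.
Gita ∩ Hana ∩ Vanya ∩ Quinn ∩ Ben ∩ Bashir: 10:25-12:25, 13:50-13:55, 14:10-14:20, 14:25-16:15.
Gita ∩ Hana ∩ Vanya ∩ Quinn ∩ Ben ∩ Bashir ∩ Oliver: 10:25-12:25, 13:50-13:55, 14:10-14:20, 14:25-16:15.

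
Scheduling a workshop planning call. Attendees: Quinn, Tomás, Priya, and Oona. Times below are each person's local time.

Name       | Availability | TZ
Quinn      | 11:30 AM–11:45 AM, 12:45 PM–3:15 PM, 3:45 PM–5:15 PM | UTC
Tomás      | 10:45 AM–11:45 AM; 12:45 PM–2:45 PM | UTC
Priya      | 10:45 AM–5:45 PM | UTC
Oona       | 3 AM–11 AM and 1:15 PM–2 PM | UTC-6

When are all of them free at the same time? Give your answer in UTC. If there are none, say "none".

Quinn in UTC: 11:30-11:45, 12:45-15:15, 15:45-17:15.
Tomás in UTC: 10:45-11:45, 12:45-14:45.
Priya in UTC: 10:45-17:45.
Oona in UTC: 09:00-17:00, 19:15-20:00 (add 6h to convert from UTC-6).
Quinn ∩ Tomás: 11:30-11:45, 12:45-14:45.
Quinn ∩ Tomás ∩ Priya: 11:30-11:45, 12:45-14:45.
Quinn ∩ Tomás ∩ Priya ∩ Oona: 11:30-11:45, 12:45-14:45.

11:30-11:45, 12:45-14:45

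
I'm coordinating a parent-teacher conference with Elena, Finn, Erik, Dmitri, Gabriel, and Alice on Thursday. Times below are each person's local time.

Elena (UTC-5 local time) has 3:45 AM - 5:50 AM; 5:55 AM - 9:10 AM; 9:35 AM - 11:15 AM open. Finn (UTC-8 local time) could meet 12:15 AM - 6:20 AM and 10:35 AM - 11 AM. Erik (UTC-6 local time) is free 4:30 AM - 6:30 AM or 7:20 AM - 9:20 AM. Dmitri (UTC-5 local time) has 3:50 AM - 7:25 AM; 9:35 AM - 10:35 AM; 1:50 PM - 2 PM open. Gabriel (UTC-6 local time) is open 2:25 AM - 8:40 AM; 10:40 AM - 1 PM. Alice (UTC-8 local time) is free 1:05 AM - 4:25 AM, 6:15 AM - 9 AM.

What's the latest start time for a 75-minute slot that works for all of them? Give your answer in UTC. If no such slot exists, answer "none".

Elena in UTC: 08:45-10:50, 10:55-14:10, 14:35-16:15 (add 5h to convert from UTC-5).
Finn in UTC: 08:15-14:20, 18:35-19:00 (add 8h to convert from UTC-8).
Erik in UTC: 10:30-12:30, 13:20-15:20 (add 6h to convert from UTC-6).
Dmitri in UTC: 08:50-12:25, 14:35-15:35, 18:50-19:00 (add 5h to convert from UTC-5).
Gabriel in UTC: 08:25-14:40, 16:40-19:00 (add 6h to convert from UTC-6).
Alice in UTC: 09:05-12:25, 14:15-17:00 (add 8h to convert from UTC-8).
Elena ∩ Finn: 08:45-10:50, 10:55-14:10.
Elena ∩ Finn ∩ Erik: 10:30-10:50, 10:55-12:30, 13:20-14:10.
Elena ∩ Finn ∩ Erik ∩ Dmitri: 10:30-10:50, 10:55-12:25.
Elena ∩ Finn ∩ Erik ∩ Dmitri ∩ Gabriel: 10:30-10:50, 10:55-12:25.
Elena ∩ Finn ∩ Erik ∩ Dmitri ∩ Gabriel ∩ Alice: 10:30-10:50, 10:55-12:25.
So the common availability across everyone is 10:30-10:50, 10:55-12:25.
The last common window of at least 75 minutes is 10:55-12:25; a 75-minute meeting can start as late as 11:10 and still end by 12:25.

11:10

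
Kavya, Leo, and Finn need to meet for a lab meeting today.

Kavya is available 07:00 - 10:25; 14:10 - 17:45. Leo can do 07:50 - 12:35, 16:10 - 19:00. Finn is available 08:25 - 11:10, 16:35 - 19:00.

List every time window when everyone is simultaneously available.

08:25-10:25, 16:35-17:45

Kavya ∩ Leo: 07:50-10:25, 16:10-17:45.
Kavya ∩ Leo ∩ Finn: 08:25-10:25, 16:35-17:45.
Those are the intersection windows.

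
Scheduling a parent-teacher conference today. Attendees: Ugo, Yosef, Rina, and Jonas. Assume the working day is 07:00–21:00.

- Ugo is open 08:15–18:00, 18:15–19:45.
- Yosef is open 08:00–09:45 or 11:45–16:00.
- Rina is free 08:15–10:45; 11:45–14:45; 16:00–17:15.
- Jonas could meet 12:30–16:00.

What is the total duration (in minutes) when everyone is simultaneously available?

Ugo ∩ Yosef: 08:15-09:45, 11:45-16:00.
Ugo ∩ Yosef ∩ Rina: 08:15-09:45, 11:45-14:45.
Ugo ∩ Yosef ∩ Rina ∩ Jonas: 12:30-14:45.
That's a single block of 135 minutes.

135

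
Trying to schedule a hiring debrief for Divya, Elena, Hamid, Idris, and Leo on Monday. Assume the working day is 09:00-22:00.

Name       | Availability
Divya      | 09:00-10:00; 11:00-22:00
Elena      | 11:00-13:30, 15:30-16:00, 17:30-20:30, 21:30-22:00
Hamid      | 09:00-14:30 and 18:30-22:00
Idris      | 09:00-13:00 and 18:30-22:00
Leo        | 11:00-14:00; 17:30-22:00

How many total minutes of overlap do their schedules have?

Divya ∩ Elena: 11:00-13:30, 15:30-16:00, 17:30-20:30, 21:30-22:00.
Divya ∩ Elena ∩ Hamid: 11:00-13:30, 18:30-20:30, 21:30-22:00.
Divya ∩ Elena ∩ Hamid ∩ Idris: 11:00-13:00, 18:30-20:30, 21:30-22:00.
Divya ∩ Elena ∩ Hamid ∩ Idris ∩ Leo: 11:00-13:00, 18:30-20:30, 21:30-22:00.
So the common availability across everyone is 11:00-13:00, 18:30-20:30, 21:30-22:00.
Summing the common windows: 120 + 120 + 30 = 270 minutes.

270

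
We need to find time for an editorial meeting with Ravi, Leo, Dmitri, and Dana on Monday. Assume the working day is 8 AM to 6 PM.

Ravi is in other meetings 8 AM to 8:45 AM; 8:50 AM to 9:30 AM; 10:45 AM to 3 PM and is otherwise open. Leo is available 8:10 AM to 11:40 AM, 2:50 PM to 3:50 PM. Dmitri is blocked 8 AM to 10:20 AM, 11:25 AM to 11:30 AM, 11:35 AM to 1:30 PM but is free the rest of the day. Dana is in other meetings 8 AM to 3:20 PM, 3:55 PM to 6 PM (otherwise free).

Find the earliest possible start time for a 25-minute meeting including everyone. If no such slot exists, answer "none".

Ravi free: 08:45-08:50, 09:30-10:45, 15:00-18:00 (invert busy blocks within the working day).
Leo free: 08:10-11:40, 14:50-15:50.
Dmitri free: 10:20-11:25, 11:30-11:35, 13:30-18:00 (invert busy blocks within the working day).
Dana free: 15:20-15:55 (invert busy blocks within the working day).
Ravi ∩ Leo: 08:45-08:50, 09:30-10:45, 15:00-15:50.
Ravi ∩ Leo ∩ Dmitri: 10:20-10:45, 15:00-15:50.
Ravi ∩ Leo ∩ Dmitri ∩ Dana: 15:20-15:50.
Those are the intersection windows.
The first common window of at least 25 minutes is 15:20-15:50, so the earliest start is 15:20.

15:20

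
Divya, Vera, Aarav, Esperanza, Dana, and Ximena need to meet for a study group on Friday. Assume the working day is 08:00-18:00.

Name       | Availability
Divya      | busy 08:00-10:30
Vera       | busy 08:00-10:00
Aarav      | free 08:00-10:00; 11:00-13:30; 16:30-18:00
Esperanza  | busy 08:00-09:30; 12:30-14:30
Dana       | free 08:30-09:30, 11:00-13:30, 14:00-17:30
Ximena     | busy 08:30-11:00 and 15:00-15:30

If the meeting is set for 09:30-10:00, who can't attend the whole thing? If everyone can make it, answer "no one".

Divya free: 10:30-18:00 (invert busy blocks within the working day).
Vera free: 10:00-18:00 (invert busy blocks within the working day).
Aarav free: 08:00-10:00, 11:00-13:30, 16:30-18:00.
Esperanza free: 09:30-12:30, 14:30-18:00 (invert busy blocks within the working day).
Dana free: 08:30-09:30, 11:00-13:30, 14:00-17:30.
Ximena free: 08:00-08:30, 11:00-15:00, 15:30-18:00 (invert busy blocks within the working day).
Divya: not fully free for 09:30-10:00. Vera: not fully free for 09:30-10:00. Aarav: free for 09:30-10:00. Esperanza: free for 09:30-10:00. Dana: not fully free for 09:30-10:00. Ximena: not fully free for 09:30-10:00.

Dana, Divya, Vera, Ximena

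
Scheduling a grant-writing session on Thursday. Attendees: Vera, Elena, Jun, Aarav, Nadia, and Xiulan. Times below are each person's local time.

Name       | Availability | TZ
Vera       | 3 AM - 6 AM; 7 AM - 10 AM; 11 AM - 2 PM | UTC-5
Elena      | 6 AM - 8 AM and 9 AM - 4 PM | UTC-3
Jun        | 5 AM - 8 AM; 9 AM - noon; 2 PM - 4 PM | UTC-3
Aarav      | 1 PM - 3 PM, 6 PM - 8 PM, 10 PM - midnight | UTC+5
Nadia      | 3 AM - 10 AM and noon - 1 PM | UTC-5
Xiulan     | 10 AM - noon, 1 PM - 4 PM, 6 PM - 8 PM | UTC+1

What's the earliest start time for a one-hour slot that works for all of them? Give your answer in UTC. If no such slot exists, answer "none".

Vera in UTC: 08:00-11:00, 12:00-15:00, 16:00-19:00 (add 5h to convert from UTC-5).
Elena in UTC: 09:00-11:00, 12:00-19:00 (add 3h to convert from UTC-3).
Jun in UTC: 08:00-11:00, 12:00-15:00, 17:00-19:00 (add 3h to convert from UTC-3).
Aarav in UTC: 08:00-10:00, 13:00-15:00, 17:00-19:00 (subtract 5h to convert from UTC+5).
Nadia in UTC: 08:00-15:00, 17:00-18:00 (add 5h to convert from UTC-5).
Xiulan in UTC: 09:00-11:00, 12:00-15:00, 17:00-19:00 (subtract 1h to convert from UTC+1).
Vera ∩ Elena: 09:00-11:00, 12:00-15:00, 16:00-19:00.
Vera ∩ Elena ∩ Jun: 09:00-11:00, 12:00-15:00, 17:00-19:00.
Vera ∩ Elena ∩ Jun ∩ Aarav: 09:00-10:00, 13:00-15:00, 17:00-19:00.
Vera ∩ Elena ∩ Jun ∩ Aarav ∩ Nadia: 09:00-10:00, 13:00-15:00, 17:00-18:00.
Vera ∩ Elena ∩ Jun ∩ Aarav ∩ Nadia ∩ Xiulan: 09:00-10:00, 13:00-15:00, 17:00-18:00.
So the common availability across everyone is 09:00-10:00, 13:00-15:00, 17:00-18:00.
The first common window of at least 60 minutes is 09:00-10:00, so the earliest start is 09:00.

09:00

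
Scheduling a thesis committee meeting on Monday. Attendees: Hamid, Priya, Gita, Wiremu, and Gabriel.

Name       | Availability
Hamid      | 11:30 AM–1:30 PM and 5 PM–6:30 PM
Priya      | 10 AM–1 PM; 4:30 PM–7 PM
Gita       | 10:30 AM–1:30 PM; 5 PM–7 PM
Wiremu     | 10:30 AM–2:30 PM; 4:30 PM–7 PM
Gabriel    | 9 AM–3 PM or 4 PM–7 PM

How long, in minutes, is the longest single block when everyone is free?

Hamid ∩ Priya: 11:30-13:00, 17:00-18:30.
Hamid ∩ Priya ∩ Gita: 11:30-13:00, 17:00-18:30.
Hamid ∩ Priya ∩ Gita ∩ Wiremu: 11:30-13:00, 17:00-18:30.
Hamid ∩ Priya ∩ Gita ∩ Wiremu ∩ Gabriel: 11:30-13:00, 17:00-18:30.
The longest is 11:30-13:00 at 90 minutes.

90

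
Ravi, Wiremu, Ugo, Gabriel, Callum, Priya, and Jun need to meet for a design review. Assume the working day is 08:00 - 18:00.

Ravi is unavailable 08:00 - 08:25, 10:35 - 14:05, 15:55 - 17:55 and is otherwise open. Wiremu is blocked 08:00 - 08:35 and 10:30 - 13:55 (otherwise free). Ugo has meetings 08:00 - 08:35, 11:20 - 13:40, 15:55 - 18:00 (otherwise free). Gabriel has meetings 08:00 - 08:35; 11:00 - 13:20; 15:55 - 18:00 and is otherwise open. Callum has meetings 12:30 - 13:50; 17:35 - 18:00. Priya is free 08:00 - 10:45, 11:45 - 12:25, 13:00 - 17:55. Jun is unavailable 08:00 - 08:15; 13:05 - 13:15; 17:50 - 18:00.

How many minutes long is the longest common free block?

115

Ravi free: 08:25-10:35, 14:05-15:55, 17:55-18:00 (invert busy blocks within the working day).
Wiremu free: 08:35-10:30, 13:55-18:00 (invert busy blocks within the working day).
Ugo free: 08:35-11:20, 13:40-15:55 (invert busy blocks within the working day).
Gabriel free: 08:35-11:00, 13:20-15:55 (invert busy blocks within the working day).
Callum free: 08:00-12:30, 13:50-17:35 (invert busy blocks within the working day).
Priya free: 08:00-10:45, 11:45-12:25, 13:00-17:55.
Jun free: 08:15-13:05, 13:15-17:50 (invert busy blocks within the working day).
Ravi ∩ Wiremu: 08:35-10:30, 14:05-15:55, 17:55-18:00.
Ravi ∩ Wiremu ∩ Ugo: 08:35-10:30, 14:05-15:55.
Ravi ∩ Wiremu ∩ Ugo ∩ Gabriel: 08:35-10:30, 14:05-15:55.
Ravi ∩ Wiremu ∩ Ugo ∩ Gabriel ∩ Callum: 08:35-10:30, 14:05-15:55.
Ravi ∩ Wiremu ∩ Ugo ∩ Gabriel ∩ Callum ∩ Priya: 08:35-10:30, 14:05-15:55.
Ravi ∩ Wiremu ∩ Ugo ∩ Gabriel ∩ Callum ∩ Priya ∩ Jun: 08:35-10:30, 14:05-15:55.
The longest is 08:35-10:30 at 115 minutes.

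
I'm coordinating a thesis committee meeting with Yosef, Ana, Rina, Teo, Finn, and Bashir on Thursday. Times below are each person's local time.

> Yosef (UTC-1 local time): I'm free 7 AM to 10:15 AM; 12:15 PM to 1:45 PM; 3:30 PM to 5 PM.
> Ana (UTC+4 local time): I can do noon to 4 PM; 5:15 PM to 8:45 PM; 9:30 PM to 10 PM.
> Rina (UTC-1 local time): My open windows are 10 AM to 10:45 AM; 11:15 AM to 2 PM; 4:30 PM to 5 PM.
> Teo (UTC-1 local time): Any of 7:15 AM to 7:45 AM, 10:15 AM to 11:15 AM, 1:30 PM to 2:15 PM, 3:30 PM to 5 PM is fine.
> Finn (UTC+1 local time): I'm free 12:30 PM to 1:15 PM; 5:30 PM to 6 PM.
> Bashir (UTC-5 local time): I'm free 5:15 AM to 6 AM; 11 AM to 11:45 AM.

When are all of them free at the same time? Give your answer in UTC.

Yosef in UTC: 08:00-11:15, 13:15-14:45, 16:30-18:00 (add 1h to convert from UTC-1).
Ana in UTC: 08:00-12:00, 13:15-16:45, 17:30-18:00 (subtract 4h to convert from UTC+4).
Rina in UTC: 11:00-11:45, 12:15-15:00, 17:30-18:00 (add 1h to convert from UTC-1).
Teo in UTC: 08:15-08:45, 11:15-12:15, 14:30-15:15, 16:30-18:00 (add 1h to convert from UTC-1).
Finn in UTC: 11:30-12:15, 16:30-17:00 (subtract 1h to convert from UTC+1).
Bashir in UTC: 10:15-11:00, 16:00-16:45 (add 5h to convert from UTC-5).
Yosef ∩ Ana: 08:00-11:15, 13:15-14:45, 16:30-16:45, 17:30-18:00.
Yosef ∩ Ana ∩ Rina: 11:00-11:15, 13:15-14:45, 17:30-18:00.
Yosef ∩ Ana ∩ Rina ∩ Teo: 14:30-14:45, 17:30-18:00.
Yosef ∩ Ana ∩ Rina ∩ Teo ∩ Finn: ∅.
Yosef ∩ Ana ∩ Rina ∩ Teo ∩ Finn ∩ Bashir: ∅.
There is no time when everyone is free.

none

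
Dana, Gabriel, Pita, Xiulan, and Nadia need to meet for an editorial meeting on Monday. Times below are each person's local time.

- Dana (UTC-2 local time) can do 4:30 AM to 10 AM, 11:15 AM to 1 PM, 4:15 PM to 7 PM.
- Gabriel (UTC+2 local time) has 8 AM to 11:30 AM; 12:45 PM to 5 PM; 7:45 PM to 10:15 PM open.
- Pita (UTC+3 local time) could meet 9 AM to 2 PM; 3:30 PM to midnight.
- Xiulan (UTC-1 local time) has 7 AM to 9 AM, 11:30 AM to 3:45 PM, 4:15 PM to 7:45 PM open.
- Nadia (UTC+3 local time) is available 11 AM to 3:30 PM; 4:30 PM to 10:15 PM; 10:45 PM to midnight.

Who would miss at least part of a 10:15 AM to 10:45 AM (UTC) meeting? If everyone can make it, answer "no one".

Gabriel, Xiulan

Dana in UTC: 06:30-12:00, 13:15-15:00, 18:15-21:00 (add 2h to convert from UTC-2).
Gabriel in UTC: 06:00-09:30, 10:45-15:00, 17:45-20:15 (subtract 2h to convert from UTC+2).
Pita in UTC: 06:00-11:00, 12:30-21:00 (subtract 3h to convert from UTC+3).
Xiulan in UTC: 08:00-10:00, 12:30-16:45, 17:15-20:45 (add 1h to convert from UTC-1).
Nadia in UTC: 08:00-12:30, 13:30-19:15, 19:45-21:00 (subtract 3h to convert from UTC+3).
Dana: free for 10:15-10:45. Gabriel: not fully free for 10:15-10:45. Pita: free for 10:15-10:45. Xiulan: not fully free for 10:15-10:45. Nadia: free for 10:15-10:45.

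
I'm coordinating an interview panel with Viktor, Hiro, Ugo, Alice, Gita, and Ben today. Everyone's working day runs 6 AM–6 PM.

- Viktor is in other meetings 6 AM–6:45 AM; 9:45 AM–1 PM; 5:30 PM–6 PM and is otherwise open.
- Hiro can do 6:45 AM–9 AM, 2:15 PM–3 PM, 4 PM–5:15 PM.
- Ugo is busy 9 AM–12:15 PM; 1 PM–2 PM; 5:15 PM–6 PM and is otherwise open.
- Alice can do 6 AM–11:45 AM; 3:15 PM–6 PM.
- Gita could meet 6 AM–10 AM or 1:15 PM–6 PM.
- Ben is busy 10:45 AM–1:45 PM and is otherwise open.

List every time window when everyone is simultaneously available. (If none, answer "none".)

06:45-09:00, 16:00-17:15

Viktor free: 06:45-09:45, 13:00-17:30 (invert busy blocks within the working day).
Hiro free: 06:45-09:00, 14:15-15:00, 16:00-17:15.
Ugo free: 06:00-09:00, 12:15-13:00, 14:00-17:15 (invert busy blocks within the working day).
Alice free: 06:00-11:45, 15:15-18:00.
Gita free: 06:00-10:00, 13:15-18:00.
Ben free: 06:00-10:45, 13:45-18:00 (invert busy blocks within the working day).
Viktor ∩ Hiro: 06:45-09:00, 14:15-15:00, 16:00-17:15.
Viktor ∩ Hiro ∩ Ugo: 06:45-09:00, 14:15-15:00, 16:00-17:15.
Viktor ∩ Hiro ∩ Ugo ∩ Alice: 06:45-09:00, 16:00-17:15.
Viktor ∩ Hiro ∩ Ugo ∩ Alice ∩ Gita: 06:45-09:00, 16:00-17:15.
Viktor ∩ Hiro ∩ Ugo ∩ Alice ∩ Gita ∩ Ben: 06:45-09:00, 16:00-17:15.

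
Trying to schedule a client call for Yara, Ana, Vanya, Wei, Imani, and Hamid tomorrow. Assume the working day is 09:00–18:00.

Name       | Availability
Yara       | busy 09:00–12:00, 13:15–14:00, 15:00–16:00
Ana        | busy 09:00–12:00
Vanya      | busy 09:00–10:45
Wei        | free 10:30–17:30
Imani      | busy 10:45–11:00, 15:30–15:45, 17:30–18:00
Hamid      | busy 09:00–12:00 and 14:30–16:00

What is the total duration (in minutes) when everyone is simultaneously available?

195

Yara free: 12:00-13:15, 14:00-15:00, 16:00-18:00 (invert busy blocks within the working day).
Ana free: 12:00-18:00 (invert busy blocks within the working day).
Vanya free: 10:45-18:00 (invert busy blocks within the working day).
Wei free: 10:30-17:30.
Imani free: 09:00-10:45, 11:00-15:30, 15:45-17:30 (invert busy blocks within the working day).
Hamid free: 12:00-14:30, 16:00-18:00 (invert busy blocks within the working day).
Yara ∩ Ana: 12:00-13:15, 14:00-15:00, 16:00-18:00.
Yara ∩ Ana ∩ Vanya: 12:00-13:15, 14:00-15:00, 16:00-18:00.
Yara ∩ Ana ∩ Vanya ∩ Wei: 12:00-13:15, 14:00-15:00, 16:00-17:30.
Yara ∩ Ana ∩ Vanya ∩ Wei ∩ Imani: 12:00-13:15, 14:00-15:00, 16:00-17:30.
Yara ∩ Ana ∩ Vanya ∩ Wei ∩ Imani ∩ Hamid: 12:00-13:15, 14:00-14:30, 16:00-17:30.
Summing the common windows: 75 + 30 + 90 = 195 minutes.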